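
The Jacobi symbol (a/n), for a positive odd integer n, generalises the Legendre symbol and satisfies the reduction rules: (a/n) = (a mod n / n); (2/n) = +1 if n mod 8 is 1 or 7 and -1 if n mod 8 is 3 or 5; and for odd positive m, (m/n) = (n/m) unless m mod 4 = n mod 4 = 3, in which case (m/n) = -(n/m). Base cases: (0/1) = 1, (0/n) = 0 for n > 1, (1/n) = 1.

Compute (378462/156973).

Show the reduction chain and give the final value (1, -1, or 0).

(378462/156973): 378462 mod 156973 = 64516, so (378462/156973) = (64516/156973)
factor out 2^2: 64516 = 2^2·16129; with 156973 mod 8 = 5, (2/156973) = -1; sign now +1; continue with (16129/156973)
flip (16129/156973) -> (156973/16129): both odd, 16129 mod 4 = 1, 156973 mod 4 = 1, so the flip contributes +1; sign now +1
(156973/16129): 156973 mod 16129 = 11812, so (156973/16129) = (11812/16129)
factor out 2^2: 11812 = 2^2·2953; with 16129 mod 8 = 1, (2/16129) = +1; sign now +1; continue with (2953/16129)
flip (2953/16129) -> (16129/2953): both odd, 2953 mod 4 = 1, 16129 mod 4 = 1, so the flip contributes +1; sign now +1
(16129/2953): 16129 mod 2953 = 1364, so (16129/2953) = (1364/2953)
factor out 2^2: 1364 = 2^2·341; with 2953 mod 8 = 1, (2/2953) = +1; sign now +1; continue with (341/2953)
flip (341/2953) -> (2953/341): both odd, 341 mod 4 = 1, 2953 mod 4 = 1, so the flip contributes +1; sign now +1
(2953/341): 2953 mod 341 = 225, so (2953/341) = (225/341)
flip (225/341) -> (341/225): both odd, 225 mod 4 = 1, 341 mod 4 = 1, so the flip contributes +1; sign now +1
(341/225): 341 mod 225 = 116, so (341/225) = (116/225)
factor out 2^2: 116 = 2^2·29; with 225 mod 8 = 1, (2/225) = +1; sign now +1; continue with (29/225)
flip (29/225) -> (225/29): both odd, 29 mod 4 = 1, 225 mod 4 = 1, so the flip contributes +1; sign now +1
(225/29): 225 mod 29 = 22, so (225/29) = (22/29)
factor out 2^1: 22 = 2^1·11; with 29 mod 8 = 5, (2/29) = -1; sign now -1; continue with (11/29)
flip (11/29) -> (29/11): both odd, 11 mod 4 = 3, 29 mod 4 = 1, so the flip contributes +1; sign now -1
(29/11): 29 mod 11 = 7, so (29/11) = (7/11)
flip (7/11) -> (11/7): both odd, 7 mod 4 = 3, 11 mod 4 = 3, so the flip contributes -1; sign now +1
(11/7): 11 mod 7 = 4, so (11/7) = (4/7)
factor out 2^2: 4 = 2^2·1; with 7 mod 8 = 7, (2/7) = +1; sign now +1; continue with (1/7)
reached (1/7) = 1, so the symbol is +1

1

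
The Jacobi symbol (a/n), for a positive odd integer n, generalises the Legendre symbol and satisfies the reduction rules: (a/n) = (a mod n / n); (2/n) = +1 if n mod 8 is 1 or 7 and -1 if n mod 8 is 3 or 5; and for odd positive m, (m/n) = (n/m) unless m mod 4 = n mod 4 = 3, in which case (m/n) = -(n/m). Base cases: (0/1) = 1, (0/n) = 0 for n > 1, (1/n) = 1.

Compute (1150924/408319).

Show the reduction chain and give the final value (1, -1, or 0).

(1150924/408319): 1150924 mod 408319 = 334286, so (1150924/408319) = (334286/408319)
factor out 2^1: 334286 = 2^1·167143; with 408319 mod 8 = 7, (2/408319) = +1; sign now +1; continue with (167143/408319)
flip (167143/408319) -> (408319/167143): both odd, 167143 mod 4 = 3, 408319 mod 4 = 3, so the flip contributes -1; sign now -1
(408319/167143): 408319 mod 167143 = 74033, so (408319/167143) = (74033/167143)
flip (74033/167143) -> (167143/74033): both odd, 74033 mod 4 = 1, 167143 mod 4 = 3, so the flip contributes +1; sign now -1
(167143/74033): 167143 mod 74033 = 19077, so (167143/74033) = (19077/74033)
flip (19077/74033) -> (74033/19077): both odd, 19077 mod 4 = 1, 74033 mod 4 = 1, so the flip contributes +1; sign now -1
(74033/19077): 74033 mod 19077 = 16802, so (74033/19077) = (16802/19077)
factor out 2^1: 16802 = 2^1·8401; with 19077 mod 8 = 5, (2/19077) = -1; sign now +1; continue with (8401/19077)
flip (8401/19077) -> (19077/8401): both odd, 8401 mod 4 = 1, 19077 mod 4 = 1, so the flip contributes +1; sign now +1
(19077/8401): 19077 mod 8401 = 2275, so (19077/8401) = (2275/8401)
flip (2275/8401) -> (8401/2275): both odd, 2275 mod 4 = 3, 8401 mod 4 = 1, so the flip contributes +1; sign now +1
(8401/2275): 8401 mod 2275 = 1576, so (8401/2275) = (1576/2275)
factor out 2^3: 1576 = 2^3·197; with 2275 mod 8 = 3, (2/2275) = -1; sign now -1; continue with (197/2275)
flip (197/2275) -> (2275/197): both odd, 197 mod 4 = 1, 2275 mod 4 = 3, so the flip contributes +1; sign now -1
(2275/197): 2275 mod 197 = 108, so (2275/197) = (108/197)
factor out 2^2: 108 = 2^2·27; with 197 mod 8 = 5, (2/197) = -1; sign now -1; continue with (27/197)
flip (27/197) -> (197/27): both odd, 27 mod 4 = 3, 197 mod 4 = 1, so the flip contributes +1; sign now -1
(197/27): 197 mod 27 = 8, so (197/27) = (8/27)
factor out 2^3: 8 = 2^3·1; with 27 mod 8 = 3, (2/27) = -1; sign now +1; continue with (1/27)
reached (1/27) = 1, so the symbol is +1

1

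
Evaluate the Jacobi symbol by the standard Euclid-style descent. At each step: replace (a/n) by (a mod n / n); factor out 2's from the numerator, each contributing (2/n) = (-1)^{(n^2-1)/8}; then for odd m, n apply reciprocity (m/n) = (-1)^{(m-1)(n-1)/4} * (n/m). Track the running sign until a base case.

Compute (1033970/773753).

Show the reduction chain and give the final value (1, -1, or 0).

1

(1033970/773753): 1033970 mod 773753 = 260217, so (1033970/773753) = (260217/773753)
flip (260217/773753) -> (773753/260217): both odd, 260217 mod 4 = 1, 773753 mod 4 = 1, so the flip contributes +1; sign now +1
(773753/260217): 773753 mod 260217 = 253319, so (773753/260217) = (253319/260217)
flip (253319/260217) -> (260217/253319): both odd, 253319 mod 4 = 3, 260217 mod 4 = 1, so the flip contributes +1; sign now +1
(260217/253319): 260217 mod 253319 = 6898, so (260217/253319) = (6898/253319)
factor out 2^1: 6898 = 2^1·3449; with 253319 mod 8 = 7, (2/253319) = +1; sign now +1; continue with (3449/253319)
flip (3449/253319) -> (253319/3449): both odd, 3449 mod 4 = 1, 253319 mod 4 = 3, so the flip contributes +1; sign now +1
(253319/3449): 253319 mod 3449 = 1542, so (253319/3449) = (1542/3449)
factor out 2^1: 1542 = 2^1·771; with 3449 mod 8 = 1, (2/3449) = +1; sign now +1; continue with (771/3449)
flip (771/3449) -> (3449/771): both odd, 771 mod 4 = 3, 3449 mod 4 = 1, so the flip contributes +1; sign now +1
(3449/771): 3449 mod 771 = 365, so (3449/771) = (365/771)
flip (365/771) -> (771/365): both odd, 365 mod 4 = 1, 771 mod 4 = 3, so the flip contributes +1; sign now +1
(771/365): 771 mod 365 = 41, so (771/365) = (41/365)
flip (41/365) -> (365/41): both odd, 41 mod 4 = 1, 365 mod 4 = 1, so the flip contributes +1; sign now +1
(365/41): 365 mod 41 = 37, so (365/41) = (37/41)
flip (37/41) -> (41/37): both odd, 37 mod 4 = 1, 41 mod 4 = 1, so the flip contributes +1; sign now +1
(41/37): 41 mod 37 = 4, so (41/37) = (4/37)
factor out 2^2: 4 = 2^2·1; with 37 mod 8 = 5, (2/37) = -1; sign now +1; continue with (1/37)
reached (1/37) = 1, so the symbol is +1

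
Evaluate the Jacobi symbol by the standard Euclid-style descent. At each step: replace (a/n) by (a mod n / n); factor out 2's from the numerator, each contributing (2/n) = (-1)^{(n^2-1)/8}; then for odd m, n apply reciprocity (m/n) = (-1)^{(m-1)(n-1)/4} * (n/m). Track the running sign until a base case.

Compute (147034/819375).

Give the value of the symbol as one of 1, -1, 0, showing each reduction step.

factor out 2^1: 147034 = 2^1·73517; with 819375 mod 8 = 7, (2/819375) = +1; sign now +1; continue with (73517/819375)
flip (73517/819375) -> (819375/73517): both odd, 73517 mod 4 = 1, 819375 mod 4 = 3, so the flip contributes +1; sign now +1
(819375/73517): 819375 mod 73517 = 10688, so (819375/73517) = (10688/73517)
factor out 2^6: 10688 = 2^6·167; with 73517 mod 8 = 5, (2/73517) = -1; sign now +1; continue with (167/73517)
flip (167/73517) -> (73517/167): both odd, 167 mod 4 = 3, 73517 mod 4 = 1, so the flip contributes +1; sign now +1
(73517/167): 73517 mod 167 = 37, so (73517/167) = (37/167)
flip (37/167) -> (167/37): both odd, 37 mod 4 = 1, 167 mod 4 = 3, so the flip contributes +1; sign now +1
(167/37): 167 mod 37 = 19, so (167/37) = (19/37)
flip (19/37) -> (37/19): both odd, 19 mod 4 = 3, 37 mod 4 = 1, so the flip contributes +1; sign now +1
(37/19): 37 mod 19 = 18, so (37/19) = (18/19)
factor out 2^1: 18 = 2^1·9; with 19 mod 8 = 3, (2/19) = -1; sign now -1; continue with (9/19)
flip (9/19) -> (19/9): both odd, 9 mod 4 = 1, 19 mod 4 = 3, so the flip contributes +1; sign now -1
(19/9): 19 mod 9 = 1, so (19/9) = (1/9)
reached (1/9) = 1, so the symbol is -1

-1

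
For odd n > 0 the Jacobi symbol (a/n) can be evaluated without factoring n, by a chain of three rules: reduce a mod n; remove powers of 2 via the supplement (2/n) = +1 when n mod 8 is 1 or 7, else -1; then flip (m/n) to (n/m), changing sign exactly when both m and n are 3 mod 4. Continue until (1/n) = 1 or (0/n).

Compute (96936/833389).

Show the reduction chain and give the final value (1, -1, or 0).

1

factor out 2^3: 96936 = 2^3·12117; with 833389 mod 8 = 5, (2/833389) = -1; sign now -1; continue with (12117/833389)
flip (12117/833389) -> (833389/12117): both odd, 12117 mod 4 = 1, 833389 mod 4 = 1, so the flip contributes +1; sign now -1
(833389/12117): 833389 mod 12117 = 9433, so (833389/12117) = (9433/12117)
flip (9433/12117) -> (12117/9433): both odd, 9433 mod 4 = 1, 12117 mod 4 = 1, so the flip contributes +1; sign now -1
(12117/9433): 12117 mod 9433 = 2684, so (12117/9433) = (2684/9433)
factor out 2^2: 2684 = 2^2·671; with 9433 mod 8 = 1, (2/9433) = +1; sign now -1; continue with (671/9433)
flip (671/9433) -> (9433/671): both odd, 671 mod 4 = 3, 9433 mod 4 = 1, so the flip contributes +1; sign now -1
(9433/671): 9433 mod 671 = 39, so (9433/671) = (39/671)
flip (39/671) -> (671/39): both odd, 39 mod 4 = 3, 671 mod 4 = 3, so the flip contributes -1; sign now +1
(671/39): 671 mod 39 = 8, so (671/39) = (8/39)
factor out 2^3: 8 = 2^3·1; with 39 mod 8 = 7, (2/39) = +1; sign now +1; continue with (1/39)
reached (1/39) = 1, so the symbol is +1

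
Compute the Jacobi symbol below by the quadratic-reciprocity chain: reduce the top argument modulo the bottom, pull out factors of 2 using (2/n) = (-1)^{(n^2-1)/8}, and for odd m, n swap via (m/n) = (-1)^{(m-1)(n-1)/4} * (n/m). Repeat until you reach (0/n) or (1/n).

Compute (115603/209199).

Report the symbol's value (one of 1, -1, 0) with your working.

reciprocity: (115603/209199) = -1·(209199/115603) since 115603 mod 4 = 3, 209199 mod 4 = 3; sign now -1
(209199/115603) = (93596/115603)   [reduce mod 115603]
93596 = 2^2·23399; (2/115603) = -1 since 115603 mod 8 = 3, so (93596/115603) = (-1)^2·(23399/115603); sign now -1
reciprocity: (23399/115603) = -1·(115603/23399) since 23399 mod 4 = 3, 115603 mod 4 = 3; sign now +1
(115603/23399) = (22007/23399)   [reduce mod 23399]
reciprocity: (22007/23399) = -1·(23399/22007) since 22007 mod 4 = 3, 23399 mod 4 = 3; sign now -1
(23399/22007) = (1392/22007)   [reduce mod 22007]
1392 = 2^4·87; (2/22007) = +1 since 22007 mod 8 = 7, so (1392/22007) = (+1)^4·(87/22007); sign now -1
reciprocity: (87/22007) = -1·(22007/87) since 87 mod 4 = 3, 22007 mod 4 = 3; sign now +1
(22007/87) = (83/87)   [reduce mod 87]
reciprocity: (83/87) = -1·(87/83) since 83 mod 4 = 3, 87 mod 4 = 3; sign now -1
(87/83) = (4/83)   [reduce mod 83]
4 = 2^2·1; (2/83) = -1 since 83 mod 8 = 3, so (4/83) = (-1)^2·(1/83); sign now -1
(1/83) = 1; final value = sign = -1

-1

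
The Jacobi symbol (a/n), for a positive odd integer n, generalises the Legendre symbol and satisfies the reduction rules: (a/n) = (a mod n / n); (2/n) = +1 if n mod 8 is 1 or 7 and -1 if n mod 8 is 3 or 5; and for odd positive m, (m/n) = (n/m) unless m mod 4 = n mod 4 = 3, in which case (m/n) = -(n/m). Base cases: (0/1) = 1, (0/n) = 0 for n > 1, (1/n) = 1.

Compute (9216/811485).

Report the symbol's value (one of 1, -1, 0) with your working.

0

9216 = 2^10·9; (2/811485) = -1 since 811485 mod 8 = 5, so (9216/811485) = (-1)^10·(9/811485); sign now +1
reciprocity: (9/811485) = +1·(811485/9) since 9 mod 4 = 1, 811485 mod 4 = 1; sign now +1
(811485/9) = (0/9)   [reduce mod 9]
(0/9) = 0   [gcd(a, n) > 1]; final value = 0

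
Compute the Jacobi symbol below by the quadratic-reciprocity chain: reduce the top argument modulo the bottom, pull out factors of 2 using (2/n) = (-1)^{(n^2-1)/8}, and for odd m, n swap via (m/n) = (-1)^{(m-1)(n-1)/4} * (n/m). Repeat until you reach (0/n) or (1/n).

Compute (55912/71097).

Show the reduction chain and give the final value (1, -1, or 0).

-1

factor out 2^3: 55912 = 2^3·6989; with 71097 mod 8 = 1, (2/71097) = +1; sign now +1; continue with (6989/71097)
flip (6989/71097) -> (71097/6989): both odd, 6989 mod 4 = 1, 71097 mod 4 = 1, so the flip contributes +1; sign now +1
(71097/6989): 71097 mod 6989 = 1207, so (71097/6989) = (1207/6989)
flip (1207/6989) -> (6989/1207): both odd, 1207 mod 4 = 3, 6989 mod 4 = 1, so the flip contributes +1; sign now +1
(6989/1207): 6989 mod 1207 = 954, so (6989/1207) = (954/1207)
factor out 2^1: 954 = 2^1·477; with 1207 mod 8 = 7, (2/1207) = +1; sign now +1; continue with (477/1207)
flip (477/1207) -> (1207/477): both odd, 477 mod 4 = 1, 1207 mod 4 = 3, so the flip contributes +1; sign now +1
(1207/477): 1207 mod 477 = 253, so (1207/477) = (253/477)
flip (253/477) -> (477/253): both odd, 253 mod 4 = 1, 477 mod 4 = 1, so the flip contributes +1; sign now +1
(477/253): 477 mod 253 = 224, so (477/253) = (224/253)
factor out 2^5: 224 = 2^5·7; with 253 mod 8 = 5, (2/253) = -1; sign now -1; continue with (7/253)
flip (7/253) -> (253/7): both odd, 7 mod 4 = 3, 253 mod 4 = 1, so the flip contributes +1; sign now -1
(253/7): 253 mod 7 = 1, so (253/7) = (1/7)
reached (1/7) = 1, so the symbol is -1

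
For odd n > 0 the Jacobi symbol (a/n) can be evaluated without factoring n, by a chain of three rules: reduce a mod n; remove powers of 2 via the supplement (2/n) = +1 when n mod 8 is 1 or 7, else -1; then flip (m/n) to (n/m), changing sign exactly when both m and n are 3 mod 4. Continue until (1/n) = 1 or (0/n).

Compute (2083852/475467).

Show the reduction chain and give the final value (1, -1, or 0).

(2083852/475467): 2083852 mod 475467 = 181984, so (2083852/475467) = (181984/475467)
factor out 2^5: 181984 = 2^5·5687; with 475467 mod 8 = 3, (2/475467) = -1; sign now -1; continue with (5687/475467)
flip (5687/475467) -> (475467/5687): both odd, 5687 mod 4 = 3, 475467 mod 4 = 3, so the flip contributes -1; sign now +1
(475467/5687): 475467 mod 5687 = 3446, so (475467/5687) = (3446/5687)
factor out 2^1: 3446 = 2^1·1723; with 5687 mod 8 = 7, (2/5687) = +1; sign now +1; continue with (1723/5687)
flip (1723/5687) -> (5687/1723): both odd, 1723 mod 4 = 3, 5687 mod 4 = 3, so the flip contributes -1; sign now -1
(5687/1723): 5687 mod 1723 = 518, so (5687/1723) = (518/1723)
factor out 2^1: 518 = 2^1·259; with 1723 mod 8 = 3, (2/1723) = -1; sign now +1; continue with (259/1723)
flip (259/1723) -> (1723/259): both odd, 259 mod 4 = 3, 1723 mod 4 = 3, so the flip contributes -1; sign now -1
(1723/259): 1723 mod 259 = 169, so (1723/259) = (169/259)
flip (169/259) -> (259/169): both odd, 169 mod 4 = 1, 259 mod 4 = 3, so the flip contributes +1; sign now -1
(259/169): 259 mod 169 = 90, so (259/169) = (90/169)
factor out 2^1: 90 = 2^1·45; with 169 mod 8 = 1, (2/169) = +1; sign now -1; continue with (45/169)
flip (45/169) -> (169/45): both odd, 45 mod 4 = 1, 169 mod 4 = 1, so the flip contributes +1; sign now -1
(169/45): 169 mod 45 = 34, so (169/45) = (34/45)
factor out 2^1: 34 = 2^1·17; with 45 mod 8 = 5, (2/45) = -1; sign now +1; continue with (17/45)
flip (17/45) -> (45/17): both odd, 17 mod 4 = 1, 45 mod 4 = 1, so the flip contributes +1; sign now +1
(45/17): 45 mod 17 = 11, so (45/17) = (11/17)
flip (11/17) -> (17/11): both odd, 11 mod 4 = 3, 17 mod 4 = 1, so the flip contributes +1; sign now +1
(17/11): 17 mod 11 = 6, so (17/11) = (6/11)
factor out 2^1: 6 = 2^1·3; with 11 mod 8 = 3, (2/11) = -1; sign now -1; continue with (3/11)
flip (3/11) -> (11/3): both odd, 3 mod 4 = 3, 11 mod 4 = 3, so the flip contributes -1; sign now +1
(11/3): 11 mod 3 = 2, so (11/3) = (2/3)
factor out 2^1: 2 = 2^1·1; with 3 mod 8 = 3, (2/3) = -1; sign now -1; continue with (1/3)
reached (1/3) = 1, so the symbol is -1

-1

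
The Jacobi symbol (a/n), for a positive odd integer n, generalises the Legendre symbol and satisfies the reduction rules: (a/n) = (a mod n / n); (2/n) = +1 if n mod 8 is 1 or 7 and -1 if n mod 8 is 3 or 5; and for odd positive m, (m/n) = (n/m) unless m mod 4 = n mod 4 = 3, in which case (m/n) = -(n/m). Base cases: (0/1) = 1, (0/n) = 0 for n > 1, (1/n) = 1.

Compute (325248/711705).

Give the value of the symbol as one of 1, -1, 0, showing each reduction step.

0

325248 = 2^7·2541; (2/711705) = +1 since 711705 mod 8 = 1, so (325248/711705) = (+1)^7·(2541/711705); sign now +1
reciprocity: (2541/711705) = +1·(711705/2541) since 2541 mod 4 = 1, 711705 mod 4 = 1; sign now +1
(711705/2541) = (225/2541)   [reduce mod 2541]
reciprocity: (225/2541) = +1·(2541/225) since 225 mod 4 = 1, 2541 mod 4 = 1; sign now +1
(2541/225) = (66/225)   [reduce mod 225]
66 = 2^1·33; (2/225) = +1 since 225 mod 8 = 1, so (66/225) = (+1)^1·(33/225); sign now +1
reciprocity: (33/225) = +1·(225/33) since 33 mod 4 = 1, 225 mod 4 = 1; sign now +1
(225/33) = (27/33)   [reduce mod 33]
reciprocity: (27/33) = +1·(33/27) since 27 mod 4 = 3, 33 mod 4 = 1; sign now +1
(33/27) = (6/27)   [reduce mod 27]
6 = 2^1·3; (2/27) = -1 since 27 mod 8 = 3, so (6/27) = (-1)^1·(3/27); sign now -1
reciprocity: (3/27) = -1·(27/3) since 3 mod 4 = 3, 27 mod 4 = 3; sign now +1
(27/3) = (0/3)   [reduce mod 3]
(0/3) = 0   [gcd(a, n) > 1]; final value = 0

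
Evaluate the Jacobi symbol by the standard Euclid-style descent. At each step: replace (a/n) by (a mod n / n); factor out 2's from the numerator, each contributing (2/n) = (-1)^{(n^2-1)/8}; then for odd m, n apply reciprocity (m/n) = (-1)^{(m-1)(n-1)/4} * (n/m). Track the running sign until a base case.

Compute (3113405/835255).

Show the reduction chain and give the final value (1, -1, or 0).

0

(3113405/835255): 3113405 mod 835255 = 607640, so (3113405/835255) = (607640/835255)
factor out 2^3: 607640 = 2^3·75955; with 835255 mod 8 = 7, (2/835255) = +1; sign now +1; continue with (75955/835255)
flip (75955/835255) -> (835255/75955): both odd, 75955 mod 4 = 3, 835255 mod 4 = 3, so the flip contributes -1; sign now -1
(835255/75955): 835255 mod 75955 = 75705, so (835255/75955) = (75705/75955)
flip (75705/75955) -> (75955/75705): both odd, 75705 mod 4 = 1, 75955 mod 4 = 3, so the flip contributes +1; sign now -1
(75955/75705): 75955 mod 75705 = 250, so (75955/75705) = (250/75705)
factor out 2^1: 250 = 2^1·125; with 75705 mod 8 = 1, (2/75705) = +1; sign now -1; continue with (125/75705)
flip (125/75705) -> (75705/125): both odd, 125 mod 4 = 1, 75705 mod 4 = 1, so the flip contributes +1; sign now -1
(75705/125): 75705 mod 125 = 80, so (75705/125) = (80/125)
factor out 2^4: 80 = 2^4·5; with 125 mod 8 = 5, (2/125) = -1; sign now -1; continue with (5/125)
flip (5/125) -> (125/5): both odd, 5 mod 4 = 1, 125 mod 4 = 1, so the flip contributes +1; sign now -1
(125/5): 125 mod 5 = 0, so (125/5) = (0/5)
reached (0/5); gcd(a, n) > 1, so (0/5) = 0 and the symbol is 0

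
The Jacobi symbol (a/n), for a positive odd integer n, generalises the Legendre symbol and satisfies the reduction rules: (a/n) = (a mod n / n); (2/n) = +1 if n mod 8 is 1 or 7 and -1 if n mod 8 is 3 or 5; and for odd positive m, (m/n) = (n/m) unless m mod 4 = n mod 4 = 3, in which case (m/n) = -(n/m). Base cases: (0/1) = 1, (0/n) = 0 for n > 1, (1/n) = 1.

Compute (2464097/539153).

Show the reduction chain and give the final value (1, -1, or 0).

1

(2464097/539153) = (307485/539153)   [reduce mod 539153]
reciprocity: (307485/539153) = +1·(539153/307485) since 307485 mod 4 = 1, 539153 mod 4 = 1; sign now +1
(539153/307485) = (231668/307485)   [reduce mod 307485]
231668 = 2^2·57917; (2/307485) = -1 since 307485 mod 8 = 5, so (231668/307485) = (-1)^2·(57917/307485); sign now +1
reciprocity: (57917/307485) = +1·(307485/57917) since 57917 mod 4 = 1, 307485 mod 4 = 1; sign now +1
(307485/57917) = (17900/57917)   [reduce mod 57917]
17900 = 2^2·4475; (2/57917) = -1 since 57917 mod 8 = 5, so (17900/57917) = (-1)^2·(4475/57917); sign now +1
reciprocity: (4475/57917) = +1·(57917/4475) since 4475 mod 4 = 3, 57917 mod 4 = 1; sign now +1
(57917/4475) = (4217/4475)   [reduce mod 4475]
reciprocity: (4217/4475) = +1·(4475/4217) since 4217 mod 4 = 1, 4475 mod 4 = 3; sign now +1
(4475/4217) = (258/4217)   [reduce mod 4217]
258 = 2^1·129; (2/4217) = +1 since 4217 mod 8 = 1, so (258/4217) = (+1)^1·(129/4217); sign now +1
reciprocity: (129/4217) = +1·(4217/129) since 129 mod 4 = 1, 4217 mod 4 = 1; sign now +1
(4217/129) = (89/129)   [reduce mod 129]
reciprocity: (89/129) = +1·(129/89) since 89 mod 4 = 1, 129 mod 4 = 1; sign now +1
(129/89) = (40/89)   [reduce mod 89]
40 = 2^3·5; (2/89) = +1 since 89 mod 8 = 1, so (40/89) = (+1)^3·(5/89); sign now +1
reciprocity: (5/89) = +1·(89/5) since 5 mod 4 = 1, 89 mod 4 = 1; sign now +1
(89/5) = (4/5)   [reduce mod 5]
4 = 2^2·1; (2/5) = -1 since 5 mod 8 = 5, so (4/5) = (-1)^2·(1/5); sign now +1
(1/5) = 1; final value = sign = +1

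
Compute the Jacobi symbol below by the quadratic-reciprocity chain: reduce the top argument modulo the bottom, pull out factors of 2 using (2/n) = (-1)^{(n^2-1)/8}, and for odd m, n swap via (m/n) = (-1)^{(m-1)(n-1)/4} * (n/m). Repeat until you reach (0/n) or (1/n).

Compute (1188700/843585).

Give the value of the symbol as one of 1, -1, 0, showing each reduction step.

(1188700/843585): 1188700 mod 843585 = 345115, so (1188700/843585) = (345115/843585)
flip (345115/843585) -> (843585/345115): both odd, 345115 mod 4 = 3, 843585 mod 4 = 1, so the flip contributes +1; sign now +1
(843585/345115): 843585 mod 345115 = 153355, so (843585/345115) = (153355/345115)
flip (153355/345115) -> (345115/153355): both odd, 153355 mod 4 = 3, 345115 mod 4 = 3, so the flip contributes -1; sign now -1
(345115/153355): 345115 mod 153355 = 38405, so (345115/153355) = (38405/153355)
flip (38405/153355) -> (153355/38405): both odd, 38405 mod 4 = 1, 153355 mod 4 = 3, so the flip contributes +1; sign now -1
(153355/38405): 153355 mod 38405 = 38140, so (153355/38405) = (38140/38405)
factor out 2^2: 38140 = 2^2·9535; with 38405 mod 8 = 5, (2/38405) = -1; sign now -1; continue with (9535/38405)
flip (9535/38405) -> (38405/9535): both odd, 9535 mod 4 = 3, 38405 mod 4 = 1, so the flip contributes +1; sign now -1
(38405/9535): 38405 mod 9535 = 265, so (38405/9535) = (265/9535)
flip (265/9535) -> (9535/265): both odd, 265 mod 4 = 1, 9535 mod 4 = 3, so the flip contributes +1; sign now -1
(9535/265): 9535 mod 265 = 260, so (9535/265) = (260/265)
factor out 2^2: 260 = 2^2·65; with 265 mod 8 = 1, (2/265) = +1; sign now -1; continue with (65/265)
flip (65/265) -> (265/65): both odd, 65 mod 4 = 1, 265 mod 4 = 1, so the flip contributes +1; sign now -1
(265/65): 265 mod 65 = 5, so (265/65) = (5/65)
flip (5/65) -> (65/5): both odd, 5 mod 4 = 1, 65 mod 4 = 1, so the flip contributes +1; sign now -1
(65/5): 65 mod 5 = 0, so (65/5) = (0/5)
reached (0/5); gcd(a, n) > 1, so (0/5) = 0 and the symbol is 0

0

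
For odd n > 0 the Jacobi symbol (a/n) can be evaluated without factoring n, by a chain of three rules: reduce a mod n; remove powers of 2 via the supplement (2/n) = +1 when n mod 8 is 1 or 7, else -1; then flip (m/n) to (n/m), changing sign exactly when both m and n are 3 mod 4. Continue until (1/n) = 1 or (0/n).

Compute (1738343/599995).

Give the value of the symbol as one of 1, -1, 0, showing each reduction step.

(1738343/599995) = (538353/599995)   [reduce mod 599995]
reciprocity: (538353/599995) = +1·(599995/538353) since 538353 mod 4 = 1, 599995 mod 4 = 3; sign now +1
(599995/538353) = (61642/538353)   [reduce mod 538353]
61642 = 2^1·30821; (2/538353) = +1 since 538353 mod 8 = 1, so (61642/538353) = (+1)^1·(30821/538353); sign now +1
reciprocity: (30821/538353) = +1·(538353/30821) since 30821 mod 4 = 1, 538353 mod 4 = 1; sign now +1
(538353/30821) = (14396/30821)   [reduce mod 30821]
14396 = 2^2·3599; (2/30821) = -1 since 30821 mod 8 = 5, so (14396/30821) = (-1)^2·(3599/30821); sign now +1
reciprocity: (3599/30821) = +1·(30821/3599) since 3599 mod 4 = 3, 30821 mod 4 = 1; sign now +1
(30821/3599) = (2029/3599)   [reduce mod 3599]
reciprocity: (2029/3599) = +1·(3599/2029) since 2029 mod 4 = 1, 3599 mod 4 = 3; sign now +1
(3599/2029) = (1570/2029)   [reduce mod 2029]
1570 = 2^1·785; (2/2029) = -1 since 2029 mod 8 = 5, so (1570/2029) = (-1)^1·(785/2029); sign now -1
reciprocity: (785/2029) = +1·(2029/785) since 785 mod 4 = 1, 2029 mod 4 = 1; sign now -1
(2029/785) = (459/785)   [reduce mod 785]
reciprocity: (459/785) = +1·(785/459) since 459 mod 4 = 3, 785 mod 4 = 1; sign now -1
(785/459) = (326/459)   [reduce mod 459]
326 = 2^1·163; (2/459) = -1 since 459 mod 8 = 3, so (326/459) = (-1)^1·(163/459); sign now +1
reciprocity: (163/459) = -1·(459/163) since 163 mod 4 = 3, 459 mod 4 = 3; sign now -1
(459/163) = (133/163)   [reduce mod 163]
reciprocity: (133/163) = +1·(163/133) since 133 mod 4 = 1, 163 mod 4 = 3; sign now -1
(163/133) = (30/133)   [reduce mod 133]
30 = 2^1·15; (2/133) = -1 since 133 mod 8 = 5, so (30/133) = (-1)^1·(15/133); sign now +1
reciprocity: (15/133) = +1·(133/15) since 15 mod 4 = 3, 133 mod 4 = 1; sign now +1
(133/15) = (13/15)   [reduce mod 15]
reciprocity: (13/15) = +1·(15/13) since 13 mod 4 = 1, 15 mod 4 = 3; sign now +1
(15/13) = (2/13)   [reduce mod 13]
2 = 2^1·1; (2/13) = -1 since 13 mod 8 = 5, so (2/13) = (-1)^1·(1/13); sign now -1
(1/13) = 1; final value = sign = -1

-1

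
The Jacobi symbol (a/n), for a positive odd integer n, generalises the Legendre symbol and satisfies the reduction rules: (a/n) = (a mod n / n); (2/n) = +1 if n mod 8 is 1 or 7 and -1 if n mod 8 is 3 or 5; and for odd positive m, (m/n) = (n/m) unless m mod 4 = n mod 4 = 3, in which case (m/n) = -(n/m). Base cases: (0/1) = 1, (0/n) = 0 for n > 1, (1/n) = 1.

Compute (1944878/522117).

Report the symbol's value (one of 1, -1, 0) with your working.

1

(1944878/522117) = (378527/522117)   [reduce mod 522117]
reciprocity: (378527/522117) = +1·(522117/378527) since 378527 mod 4 = 3, 522117 mod 4 = 1; sign now +1
(522117/378527) = (143590/378527)   [reduce mod 378527]
143590 = 2^1·71795; (2/378527) = +1 since 378527 mod 8 = 7, so (143590/378527) = (+1)^1·(71795/378527); sign now +1
reciprocity: (71795/378527) = -1·(378527/71795) since 71795 mod 4 = 3, 378527 mod 4 = 3; sign now -1
(378527/71795) = (19552/71795)   [reduce mod 71795]
19552 = 2^5·611; (2/71795) = -1 since 71795 mod 8 = 3, so (19552/71795) = (-1)^5·(611/71795); sign now +1
reciprocity: (611/71795) = -1·(71795/611) since 611 mod 4 = 3, 71795 mod 4 = 3; sign now -1
(71795/611) = (308/611)   [reduce mod 611]
308 = 2^2·77; (2/611) = -1 since 611 mod 8 = 3, so (308/611) = (-1)^2·(77/611); sign now -1
reciprocity: (77/611) = +1·(611/77) since 77 mod 4 = 1, 611 mod 4 = 3; sign now -1
(611/77) = (72/77)   [reduce mod 77]
72 = 2^3·9; (2/77) = -1 since 77 mod 8 = 5, so (72/77) = (-1)^3·(9/77); sign now +1
reciprocity: (9/77) = +1·(77/9) since 9 mod 4 = 1, 77 mod 4 = 1; sign now +1
(77/9) = (5/9)   [reduce mod 9]
reciprocity: (5/9) = +1·(9/5) since 5 mod 4 = 1, 9 mod 4 = 1; sign now +1
(9/5) = (4/5)   [reduce mod 5]
4 = 2^2·1; (2/5) = -1 since 5 mod 8 = 5, so (4/5) = (-1)^2·(1/5); sign now +1
(1/5) = 1; final value = sign = +1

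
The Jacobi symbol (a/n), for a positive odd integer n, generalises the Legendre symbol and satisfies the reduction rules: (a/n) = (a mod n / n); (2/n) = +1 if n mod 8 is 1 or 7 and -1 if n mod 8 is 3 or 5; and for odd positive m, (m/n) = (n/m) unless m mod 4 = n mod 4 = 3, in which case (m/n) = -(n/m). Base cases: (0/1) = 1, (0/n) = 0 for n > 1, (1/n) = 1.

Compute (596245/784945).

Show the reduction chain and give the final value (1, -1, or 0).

reciprocity: (596245/784945) = +1·(784945/596245) since 596245 mod 4 = 1, 784945 mod 4 = 1; sign now +1
(784945/596245) = (188700/596245)   [reduce mod 596245]
188700 = 2^2·47175; (2/596245) = -1 since 596245 mod 8 = 5, so (188700/596245) = (-1)^2·(47175/596245); sign now +1
reciprocity: (47175/596245) = +1·(596245/47175) since 47175 mod 4 = 3, 596245 mod 4 = 1; sign now +1
(596245/47175) = (30145/47175)   [reduce mod 47175]
reciprocity: (30145/47175) = +1·(47175/30145) since 30145 mod 4 = 1, 47175 mod 4 = 3; sign now +1
(47175/30145) = (17030/30145)   [reduce mod 30145]
17030 = 2^1·8515; (2/30145) = +1 since 30145 mod 8 = 1, so (17030/30145) = (+1)^1·(8515/30145); sign now +1
reciprocity: (8515/30145) = +1·(30145/8515) since 8515 mod 4 = 3, 30145 mod 4 = 1; sign now +1
(30145/8515) = (4600/8515)   [reduce mod 8515]
4600 = 2^3·575; (2/8515) = -1 since 8515 mod 8 = 3, so (4600/8515) = (-1)^3·(575/8515); sign now -1
reciprocity: (575/8515) = -1·(8515/575) since 575 mod 4 = 3, 8515 mod 4 = 3; sign now +1
(8515/575) = (465/575)   [reduce mod 575]
reciprocity: (465/575) = +1·(575/465) since 465 mod 4 = 1, 575 mod 4 = 3; sign now +1
(575/465) = (110/465)   [reduce mod 465]
110 = 2^1·55; (2/465) = +1 since 465 mod 8 = 1, so (110/465) = (+1)^1·(55/465); sign now +1
reciprocity: (55/465) = +1·(465/55) since 55 mod 4 = 3, 465 mod 4 = 1; sign now +1
(465/55) = (25/55)   [reduce mod 55]
reciprocity: (25/55) = +1·(55/25) since 25 mod 4 = 1, 55 mod 4 = 3; sign now +1
(55/25) = (5/25)   [reduce mod 25]
reciprocity: (5/25) = +1·(25/5) since 5 mod 4 = 1, 25 mod 4 = 1; sign now +1
(25/5) = (0/5)   [reduce mod 5]
(0/5) = 0   [gcd(a, n) > 1]; final value = 0

0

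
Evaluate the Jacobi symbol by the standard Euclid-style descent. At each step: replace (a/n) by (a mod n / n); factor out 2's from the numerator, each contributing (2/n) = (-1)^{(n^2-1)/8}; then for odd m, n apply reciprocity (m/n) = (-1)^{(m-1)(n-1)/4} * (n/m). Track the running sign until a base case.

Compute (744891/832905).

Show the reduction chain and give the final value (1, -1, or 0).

flip (744891/832905) -> (832905/744891): both odd, 744891 mod 4 = 3, 832905 mod 4 = 1, so the flip contributes +1; sign now +1
(832905/744891): 832905 mod 744891 = 88014, so (832905/744891) = (88014/744891)
factor out 2^1: 88014 = 2^1·44007; with 744891 mod 8 = 3, (2/744891) = -1; sign now -1; continue with (44007/744891)
flip (44007/744891) -> (744891/44007): both odd, 44007 mod 4 = 3, 744891 mod 4 = 3, so the flip contributes -1; sign now +1
(744891/44007): 744891 mod 44007 = 40779, so (744891/44007) = (40779/44007)
flip (40779/44007) -> (44007/40779): both odd, 40779 mod 4 = 3, 44007 mod 4 = 3, so the flip contributes -1; sign now -1
(44007/40779): 44007 mod 40779 = 3228, so (44007/40779) = (3228/40779)
factor out 2^2: 3228 = 2^2·807; with 40779 mod 8 = 3, (2/40779) = -1; sign now -1; continue with (807/40779)
flip (807/40779) -> (40779/807): both odd, 807 mod 4 = 3, 40779 mod 4 = 3, so the flip contributes -1; sign now +1
(40779/807): 40779 mod 807 = 429, so (40779/807) = (429/807)
flip (429/807) -> (807/429): both odd, 429 mod 4 = 1, 807 mod 4 = 3, so the flip contributes +1; sign now +1
(807/429): 807 mod 429 = 378, so (807/429) = (378/429)
factor out 2^1: 378 = 2^1·189; with 429 mod 8 = 5, (2/429) = -1; sign now -1; continue with (189/429)
flip (189/429) -> (429/189): both odd, 189 mod 4 = 1, 429 mod 4 = 1, so the flip contributes +1; sign now -1
(429/189): 429 mod 189 = 51, so (429/189) = (51/189)
flip (51/189) -> (189/51): both odd, 51 mod 4 = 3, 189 mod 4 = 1, so the flip contributes +1; sign now -1
(189/51): 189 mod 51 = 36, so (189/51) = (36/51)
factor out 2^2: 36 = 2^2·9; with 51 mod 8 = 3, (2/51) = -1; sign now -1; continue with (9/51)
flip (9/51) -> (51/9): both odd, 9 mod 4 = 1, 51 mod 4 = 3, so the flip contributes +1; sign now -1
(51/9): 51 mod 9 = 6, so (51/9) = (6/9)
factor out 2^1: 6 = 2^1·3; with 9 mod 8 = 1, (2/9) = +1; sign now -1; continue with (3/9)
flip (3/9) -> (9/3): both odd, 3 mod 4 = 3, 9 mod 4 = 1, so the flip contributes +1; sign now -1
(9/3): 9 mod 3 = 0, so (9/3) = (0/3)
reached (0/3); gcd(a, n) > 1, so (0/3) = 0 and the symbol is 0

0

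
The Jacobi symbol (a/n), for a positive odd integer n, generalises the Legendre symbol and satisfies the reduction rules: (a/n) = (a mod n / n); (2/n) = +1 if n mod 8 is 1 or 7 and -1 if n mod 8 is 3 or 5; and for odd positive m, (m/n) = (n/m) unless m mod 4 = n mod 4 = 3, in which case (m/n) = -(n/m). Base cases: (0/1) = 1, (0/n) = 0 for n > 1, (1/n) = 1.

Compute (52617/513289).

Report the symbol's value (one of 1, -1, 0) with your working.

reciprocity: (52617/513289) = +1·(513289/52617) since 52617 mod 4 = 1, 513289 mod 4 = 1; sign now +1
(513289/52617) = (39736/52617)   [reduce mod 52617]
39736 = 2^3·4967; (2/52617) = +1 since 52617 mod 8 = 1, so (39736/52617) = (+1)^3·(4967/52617); sign now +1
reciprocity: (4967/52617) = +1·(52617/4967) since 4967 mod 4 = 3, 52617 mod 4 = 1; sign now +1
(52617/4967) = (2947/4967)   [reduce mod 4967]
reciprocity: (2947/4967) = -1·(4967/2947) since 2947 mod 4 = 3, 4967 mod 4 = 3; sign now -1
(4967/2947) = (2020/2947)   [reduce mod 2947]
2020 = 2^2·505; (2/2947) = -1 since 2947 mod 8 = 3, so (2020/2947) = (-1)^2·(505/2947); sign now -1
reciprocity: (505/2947) = +1·(2947/505) since 505 mod 4 = 1, 2947 mod 4 = 3; sign now -1
(2947/505) = (422/505)   [reduce mod 505]
422 = 2^1·211; (2/505) = +1 since 505 mod 8 = 1, so (422/505) = (+1)^1·(211/505); sign now -1
reciprocity: (211/505) = +1·(505/211) since 211 mod 4 = 3, 505 mod 4 = 1; sign now -1
(505/211) = (83/211)   [reduce mod 211]
reciprocity: (83/211) = -1·(211/83) since 83 mod 4 = 3, 211 mod 4 = 3; sign now +1
(211/83) = (45/83)   [reduce mod 83]
reciprocity: (45/83) = +1·(83/45) since 45 mod 4 = 1, 83 mod 4 = 3; sign now +1
(83/45) = (38/45)   [reduce mod 45]
38 = 2^1·19; (2/45) = -1 since 45 mod 8 = 5, so (38/45) = (-1)^1·(19/45); sign now -1
reciprocity: (19/45) = +1·(45/19) since 19 mod 4 = 3, 45 mod 4 = 1; sign now -1
(45/19) = (7/19)   [reduce mod 19]
reciprocity: (7/19) = -1·(19/7) since 7 mod 4 = 3, 19 mod 4 = 3; sign now +1
(19/7) = (5/7)   [reduce mod 7]
reciprocity: (5/7) = +1·(7/5) since 5 mod 4 = 1, 7 mod 4 = 3; sign now +1
(7/5) = (2/5)   [reduce mod 5]
2 = 2^1·1; (2/5) = -1 since 5 mod 8 = 5, so (2/5) = (-1)^1·(1/5); sign now -1
(1/5) = 1; final value = sign = -1

-1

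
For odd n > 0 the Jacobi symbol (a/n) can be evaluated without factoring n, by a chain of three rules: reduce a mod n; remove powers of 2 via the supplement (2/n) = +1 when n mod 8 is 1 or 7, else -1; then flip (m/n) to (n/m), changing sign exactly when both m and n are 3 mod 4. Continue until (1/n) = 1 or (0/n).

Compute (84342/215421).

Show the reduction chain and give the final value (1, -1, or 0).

factor out 2^1: 84342 = 2^1·42171; with 215421 mod 8 = 5, (2/215421) = -1; sign now -1; continue with (42171/215421)
flip (42171/215421) -> (215421/42171): both odd, 42171 mod 4 = 3, 215421 mod 4 = 1, so the flip contributes +1; sign now -1
(215421/42171): 215421 mod 42171 = 4566, so (215421/42171) = (4566/42171)
factor out 2^1: 4566 = 2^1·2283; with 42171 mod 8 = 3, (2/42171) = -1; sign now +1; continue with (2283/42171)
flip (2283/42171) -> (42171/2283): both odd, 2283 mod 4 = 3, 42171 mod 4 = 3, so the flip contributes -1; sign now -1
(42171/2283): 42171 mod 2283 = 1077, so (42171/2283) = (1077/2283)
flip (1077/2283) -> (2283/1077): both odd, 1077 mod 4 = 1, 2283 mod 4 = 3, so the flip contributes +1; sign now -1
(2283/1077): 2283 mod 1077 = 129, so (2283/1077) = (129/1077)
flip (129/1077) -> (1077/129): both odd, 129 mod 4 = 1, 1077 mod 4 = 1, so the flip contributes +1; sign now -1
(1077/129): 1077 mod 129 = 45, so (1077/129) = (45/129)
flip (45/129) -> (129/45): both odd, 45 mod 4 = 1, 129 mod 4 = 1, so the flip contributes +1; sign now -1
(129/45): 129 mod 45 = 39, so (129/45) = (39/45)
flip (39/45) -> (45/39): both odd, 39 mod 4 = 3, 45 mod 4 = 1, so the flip contributes +1; sign now -1
(45/39): 45 mod 39 = 6, so (45/39) = (6/39)
factor out 2^1: 6 = 2^1·3; with 39 mod 8 = 7, (2/39) = +1; sign now -1; continue with (3/39)
flip (3/39) -> (39/3): both odd, 3 mod 4 = 3, 39 mod 4 = 3, so the flip contributes -1; sign now +1
(39/3): 39 mod 3 = 0, so (39/3) = (0/3)
reached (0/3); gcd(a, n) > 1, so (0/3) = 0 and the symbol is 0

0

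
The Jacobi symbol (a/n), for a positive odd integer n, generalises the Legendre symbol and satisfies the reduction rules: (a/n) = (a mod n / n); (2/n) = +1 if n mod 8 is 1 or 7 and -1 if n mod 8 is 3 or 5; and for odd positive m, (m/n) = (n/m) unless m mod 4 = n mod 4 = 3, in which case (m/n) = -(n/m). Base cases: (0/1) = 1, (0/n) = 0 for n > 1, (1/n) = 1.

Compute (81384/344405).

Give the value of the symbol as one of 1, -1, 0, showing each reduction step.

-1

factor out 2^3: 81384 = 2^3·10173; with 344405 mod 8 = 5, (2/344405) = -1; sign now -1; continue with (10173/344405)
flip (10173/344405) -> (344405/10173): both odd, 10173 mod 4 = 1, 344405 mod 4 = 1, so the flip contributes +1; sign now -1
(344405/10173): 344405 mod 10173 = 8696, so (344405/10173) = (8696/10173)
factor out 2^3: 8696 = 2^3·1087; with 10173 mod 8 = 5, (2/10173) = -1; sign now +1; continue with (1087/10173)
flip (1087/10173) -> (10173/1087): both odd, 1087 mod 4 = 3, 10173 mod 4 = 1, so the flip contributes +1; sign now +1
(10173/1087): 10173 mod 1087 = 390, so (10173/1087) = (390/1087)
factor out 2^1: 390 = 2^1·195; with 1087 mod 8 = 7, (2/1087) = +1; sign now +1; continue with (195/1087)
flip (195/1087) -> (1087/195): both odd, 195 mod 4 = 3, 1087 mod 4 = 3, so the flip contributes -1; sign now -1
(1087/195): 1087 mod 195 = 112, so (1087/195) = (112/195)
factor out 2^4: 112 = 2^4·7; with 195 mod 8 = 3, (2/195) = -1; sign now -1; continue with (7/195)
flip (7/195) -> (195/7): both odd, 7 mod 4 = 3, 195 mod 4 = 3, so the flip contributes -1; sign now +1
(195/7): 195 mod 7 = 6, so (195/7) = (6/7)
factor out 2^1: 6 = 2^1·3; with 7 mod 8 = 7, (2/7) = +1; sign now +1; continue with (3/7)
flip (3/7) -> (7/3): both odd, 3 mod 4 = 3, 7 mod 4 = 3, so the flip contributes -1; sign now -1
(7/3): 7 mod 3 = 1, so (7/3) = (1/3)
reached (1/3) = 1, so the symbol is -1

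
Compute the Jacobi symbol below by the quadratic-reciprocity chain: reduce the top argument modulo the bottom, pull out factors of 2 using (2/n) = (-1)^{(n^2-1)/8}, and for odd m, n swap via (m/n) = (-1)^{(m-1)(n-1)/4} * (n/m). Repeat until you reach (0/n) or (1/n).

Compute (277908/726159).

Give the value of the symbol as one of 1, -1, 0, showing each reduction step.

277908 = 2^2·69477; (2/726159) = +1 since 726159 mod 8 = 7, so (277908/726159) = (+1)^2·(69477/726159); sign now +1
reciprocity: (69477/726159) = +1·(726159/69477) since 69477 mod 4 = 1, 726159 mod 4 = 3; sign now +1
(726159/69477) = (31389/69477)   [reduce mod 69477]
reciprocity: (31389/69477) = +1·(69477/31389) since 31389 mod 4 = 1, 69477 mod 4 = 1; sign now +1
(69477/31389) = (6699/31389)   [reduce mod 31389]
reciprocity: (6699/31389) = +1·(31389/6699) since 6699 mod 4 = 3, 31389 mod 4 = 1; sign now +1
(31389/6699) = (4593/6699)   [reduce mod 6699]
reciprocity: (4593/6699) = +1·(6699/4593) since 4593 mod 4 = 1, 6699 mod 4 = 3; sign now +1
(6699/4593) = (2106/4593)   [reduce mod 4593]
2106 = 2^1·1053; (2/4593) = +1 since 4593 mod 8 = 1, so (2106/4593) = (+1)^1·(1053/4593); sign now +1
reciprocity: (1053/4593) = +1·(4593/1053) since 1053 mod 4 = 1, 4593 mod 4 = 1; sign now +1
(4593/1053) = (381/1053)   [reduce mod 1053]
reciprocity: (381/1053) = +1·(1053/381) since 381 mod 4 = 1, 1053 mod 4 = 1; sign now +1
(1053/381) = (291/381)   [reduce mod 381]
reciprocity: (291/381) = +1·(381/291) since 291 mod 4 = 3, 381 mod 4 = 1; sign now +1
(381/291) = (90/291)   [reduce mod 291]
90 = 2^1·45; (2/291) = -1 since 291 mod 8 = 3, so (90/291) = (-1)^1·(45/291); sign now -1
reciprocity: (45/291) = +1·(291/45) since 45 mod 4 = 1, 291 mod 4 = 3; sign now -1
(291/45) = (21/45)   [reduce mod 45]
reciprocity: (21/45) = +1·(45/21) since 21 mod 4 = 1, 45 mod 4 = 1; sign now -1
(45/21) = (3/21)   [reduce mod 21]
reciprocity: (3/21) = +1·(21/3) since 3 mod 4 = 3, 21 mod 4 = 1; sign now -1
(21/3) = (0/3)   [reduce mod 3]
(0/3) = 0   [gcd(a, n) > 1]; final value = 0

0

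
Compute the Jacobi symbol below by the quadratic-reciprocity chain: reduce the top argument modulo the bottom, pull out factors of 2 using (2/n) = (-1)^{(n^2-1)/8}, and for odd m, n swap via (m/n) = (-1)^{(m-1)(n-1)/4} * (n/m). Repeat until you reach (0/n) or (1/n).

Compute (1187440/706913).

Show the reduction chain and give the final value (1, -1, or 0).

(1187440/706913): 1187440 mod 706913 = 480527, so (1187440/706913) = (480527/706913)
flip (480527/706913) -> (706913/480527): both odd, 480527 mod 4 = 3, 706913 mod 4 = 1, so the flip contributes +1; sign now +1
(706913/480527): 706913 mod 480527 = 226386, so (706913/480527) = (226386/480527)
factor out 2^1: 226386 = 2^1·113193; with 480527 mod 8 = 7, (2/480527) = +1; sign now +1; continue with (113193/480527)
flip (113193/480527) -> (480527/113193): both odd, 113193 mod 4 = 1, 480527 mod 4 = 3, so the flip contributes +1; sign now +1
(480527/113193): 480527 mod 113193 = 27755, so (480527/113193) = (27755/113193)
flip (27755/113193) -> (113193/27755): both odd, 27755 mod 4 = 3, 113193 mod 4 = 1, so the flip contributes +1; sign now +1
(113193/27755): 113193 mod 27755 = 2173, so (113193/27755) = (2173/27755)
flip (2173/27755) -> (27755/2173): both odd, 2173 mod 4 = 1, 27755 mod 4 = 3, so the flip contributes +1; sign now +1
(27755/2173): 27755 mod 2173 = 1679, so (27755/2173) = (1679/2173)
flip (1679/2173) -> (2173/1679): both odd, 1679 mod 4 = 3, 2173 mod 4 = 1, so the flip contributes +1; sign now +1
(2173/1679): 2173 mod 1679 = 494, so (2173/1679) = (494/1679)
factor out 2^1: 494 = 2^1·247; with 1679 mod 8 = 7, (2/1679) = +1; sign now +1; continue with (247/1679)
flip (247/1679) -> (1679/247): both odd, 247 mod 4 = 3, 1679 mod 4 = 3, so the flip contributes -1; sign now -1
(1679/247): 1679 mod 247 = 197, so (1679/247) = (197/247)
flip (197/247) -> (247/197): both odd, 197 mod 4 = 1, 247 mod 4 = 3, so the flip contributes +1; sign now -1
(247/197): 247 mod 197 = 50, so (247/197) = (50/197)
factor out 2^1: 50 = 2^1·25; with 197 mod 8 = 5, (2/197) = -1; sign now +1; continue with (25/197)
flip (25/197) -> (197/25): both odd, 25 mod 4 = 1, 197 mod 4 = 1, so the flip contributes +1; sign now +1
(197/25): 197 mod 25 = 22, so (197/25) = (22/25)
factor out 2^1: 22 = 2^1·11; with 25 mod 8 = 1, (2/25) = +1; sign now +1; continue with (11/25)
flip (11/25) -> (25/11): both odd, 11 mod 4 = 3, 25 mod 4 = 1, so the flip contributes +1; sign now +1
(25/11): 25 mod 11 = 3, so (25/11) = (3/11)
flip (3/11) -> (11/3): both odd, 3 mod 4 = 3, 11 mod 4 = 3, so the flip contributes -1; sign now -1
(11/3): 11 mod 3 = 2, so (11/3) = (2/3)
factor out 2^1: 2 = 2^1·1; with 3 mod 8 = 3, (2/3) = -1; sign now +1; continue with (1/3)
reached (1/3) = 1, so the symbol is +1

1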